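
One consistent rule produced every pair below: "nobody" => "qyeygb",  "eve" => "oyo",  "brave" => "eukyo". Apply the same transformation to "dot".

The rule splits by letter class: vowels +10, consonants +3.
For dot: d(cons)+3=g, o(vowel)+10=y, t(cons)+3=w.

gyw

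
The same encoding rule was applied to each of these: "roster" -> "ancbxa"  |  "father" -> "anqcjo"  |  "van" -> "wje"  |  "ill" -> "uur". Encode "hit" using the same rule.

The output letters match the input read backwards, each shifted +9: roster reversed is retsor. The word is reversed, then every letter is shifted forward by 9.
Applying it to hit: reverse → tih; then shift: t+9=c, i+9=r, h+9=q.

crq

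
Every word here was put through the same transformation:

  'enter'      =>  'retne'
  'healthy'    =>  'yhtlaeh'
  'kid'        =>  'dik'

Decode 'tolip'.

The word is simply reversed.
Decoding tolip: then reverse → pilot.

pilot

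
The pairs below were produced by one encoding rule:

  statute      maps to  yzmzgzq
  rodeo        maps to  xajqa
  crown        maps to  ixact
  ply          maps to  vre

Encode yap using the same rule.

The shift depends on letter class: consonant s→y is +6, but vowel a→m is +12. Two shifts are in play — +12 for a/e/i/o/u, +6 for every other letter.
On yap: y(cons)+6=e, a(vowel)+12=m, p(cons)+6=v.

emv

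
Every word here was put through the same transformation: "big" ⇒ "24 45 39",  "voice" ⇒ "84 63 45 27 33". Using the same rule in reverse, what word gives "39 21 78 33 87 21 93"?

gateway

b(#2)→24 and i(#9)→45: differences scale by 3, so n = 3·pos + 18. With a=1..z=26, the number is 3·pos + 18.
Reversing it on 39 21 78 33 87 21 93: 39→(39−18)÷3=7=g, 21→(21−18)÷3=1=a, 78→(78−18)÷3=20=t, 33→(33−18)÷3=5=e, 87→(87−18)÷3=23=w, 21→(21−18)÷3=1=a, 93→(93−18)÷3=25=y.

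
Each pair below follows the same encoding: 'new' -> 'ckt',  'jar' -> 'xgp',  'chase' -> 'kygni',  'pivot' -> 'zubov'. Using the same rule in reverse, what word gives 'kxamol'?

The output letters match the input read backwards, each shifted +6: new reversed is wen. Two steps: reverse the string, then apply a Caesar shift of +6.
Decoding kxamol: shift back: k−6=e, x−6=r, a−6=u, m−6=g, o−6=i, l−6=f → erugif; then reverse → figure.

figure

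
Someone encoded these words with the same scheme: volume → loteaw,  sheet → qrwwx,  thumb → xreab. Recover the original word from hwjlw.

v(21)→l(11) and o(14)→o(14) fit y≡7x+20 (mod 26); the inverse of 7 mod 26 is 15. Each letter's alphabet position (a=0..z=25) is mapped through 7·x+20 mod 26 — an affine cipher.
Undoing it on hwjlw: h(7)→15·(7−20)≡13=n; w(22)→15·(22−20)≡4=e; j(9)→15·(9−20)≡17=r; l(11)→15·(11−20)≡21=v; w(22)→15·(22−20)≡4=e (all mod 26).

nerve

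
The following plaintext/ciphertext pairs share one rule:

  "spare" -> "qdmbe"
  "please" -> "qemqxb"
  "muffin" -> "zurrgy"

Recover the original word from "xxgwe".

skull

Read the word backwards and shift each letter +12.
Reversing it on xxgwe: shift back: x−12=l, x−12=l, g−12=u, w−12=k, e−12=s → lluks; then reverse → skull.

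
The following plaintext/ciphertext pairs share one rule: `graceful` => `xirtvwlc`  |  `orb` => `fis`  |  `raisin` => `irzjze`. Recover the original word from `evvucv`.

needle

Compare letters: g→x is +17, r→i is +17, a→r is +17 — a constant shift. Each letter is shifted forward by 17 in the alphabet (a Caesar shift of +17).
Reversing it on evvucv: e−17=n, v−17=e, v−17=e, u−17=d, c−17=l, v−17=e.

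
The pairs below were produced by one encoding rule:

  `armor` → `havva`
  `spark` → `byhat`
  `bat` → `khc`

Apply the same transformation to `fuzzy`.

obiih

Two shifts are in play — +7 for a/e/i/o/u, +9 for every other letter.
Applying it to fuzzy: f(cons)+9=o, u(vowel)+7=b, z(cons)+9=i, z(cons)+9=i, y(cons)+9=h.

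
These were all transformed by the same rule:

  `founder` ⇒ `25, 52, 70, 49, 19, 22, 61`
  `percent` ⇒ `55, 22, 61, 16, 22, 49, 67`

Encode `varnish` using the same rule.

f(#6)→25 and o(#15)→52: differences scale by 3, so n = 3·pos + 7. With a=1..z=26, the number is 3·pos + 7.
Applying it to varnish: v=22→73, a=1→10, r=18→61, n=14→49, i=9→34, s=19→64, h=8→31.

73, 10, 61, 49, 34, 64, 31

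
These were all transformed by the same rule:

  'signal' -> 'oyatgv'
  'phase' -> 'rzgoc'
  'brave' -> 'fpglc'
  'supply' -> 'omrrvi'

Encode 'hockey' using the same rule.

zsewci

Each letter's alphabet position (a=0..z=25) is mapped through 25·x+6 mod 26 — an affine cipher.
For hockey: h(7)→25·7+6≡25=z; o(14)→25·14+6≡18=s; c(2)→25·2+6≡4=e; k(10)→25·10+6≡22=w; e(4)→25·4+6≡2=c; y(24)→25·24+6≡8=i (all mod 26).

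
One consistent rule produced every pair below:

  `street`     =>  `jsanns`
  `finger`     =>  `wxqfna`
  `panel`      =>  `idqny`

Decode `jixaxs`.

spirit

Treating letters as 0–25, the rule is x ↦ 9x + 3 (mod 26).
Undoing it on jixaxs: j(9)→3·(9−3)≡18=s; i(8)→3·(8−3)≡15=p; x(23)→3·(23−3)≡8=i; a(0)→3·(0−3)≡17=r; x(23)→3·(23−3)≡8=i; s(18)→3·(18−3)≡19=t (all mod 26).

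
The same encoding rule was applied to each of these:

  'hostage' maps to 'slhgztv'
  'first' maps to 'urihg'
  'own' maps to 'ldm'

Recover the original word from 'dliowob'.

Each pair mirrors across the alphabet (h↔s, o↔l, s↔h): positions sum to 25. Each letter is replaced by its mirror in the alphabet: a↔z, b↔y, c↔x, and so on (the Atbash cipher).
Decoding dliowob: d↔w, l↔o, i↔r, o↔l, w↔d, o↔l, b↔y.

worldly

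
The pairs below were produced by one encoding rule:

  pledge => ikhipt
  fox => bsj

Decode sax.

The word is reversed, then every letter is shifted forward by 4.
Reversing it on sax: shift back: s−4=o, a−4=w, x−4=t → owt; then reverse → two.

two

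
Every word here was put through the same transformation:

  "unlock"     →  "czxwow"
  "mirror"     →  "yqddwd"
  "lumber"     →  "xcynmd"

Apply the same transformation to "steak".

Vowels shift forward by 8 and consonants shift forward by 12.
On steak: s(cons)+12=e, t(cons)+12=f, e(vowel)+8=m, a(vowel)+8=i, k(cons)+12=w.

efmiw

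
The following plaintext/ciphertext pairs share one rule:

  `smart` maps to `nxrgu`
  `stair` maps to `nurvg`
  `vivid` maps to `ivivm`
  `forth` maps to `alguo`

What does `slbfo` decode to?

s(18)→n(13) and m(12)→x(23) fit y≡7x+17 (mod 26); the inverse of 7 mod 26 is 15. Treating letters as 0–25, the rule is x ↦ 7x + 17 (mod 26).
Undoing it on slbfo: s(18)→15·(18−17)≡15=p; l(11)→15·(11−17)≡14=o; b(1)→15·(1−17)≡20=u; f(5)→15·(5−17)≡2=c; o(14)→15·(14−17)≡7=h (all mod 26).

pouch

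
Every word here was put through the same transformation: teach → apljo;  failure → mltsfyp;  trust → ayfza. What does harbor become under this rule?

olyizy

The shift depends on letter class: consonant t→a is +7, but vowel e→p is +11. The rule splits by letter class: vowels +11, consonants +7.
Applying it to harbor: h(cons)+7=o, a(vowel)+11=l, r(cons)+7=y, b(cons)+7=i, o(vowel)+11=z, r(cons)+7=y.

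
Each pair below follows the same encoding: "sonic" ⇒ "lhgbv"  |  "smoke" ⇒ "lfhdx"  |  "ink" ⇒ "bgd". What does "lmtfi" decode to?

stamp

This is a Caesar cipher with shift 19.
Undoing it on lmtfi: l−19=s, m−19=t, t−19=a, f−19=m, i−19=p.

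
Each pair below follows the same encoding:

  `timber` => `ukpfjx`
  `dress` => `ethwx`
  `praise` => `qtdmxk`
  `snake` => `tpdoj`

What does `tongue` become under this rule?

In timber: t→u is +1, i→k is +2, m→p is +3, b→f is +4 — the shift increases by 1 each position. The shift increases by 1 at each position, starting from +1: 1, 2, 3, ….
On tongue: t+1=u, o+2=q, n+3=q, g+4=k, u+5=z, e+6=k.

uqqkzk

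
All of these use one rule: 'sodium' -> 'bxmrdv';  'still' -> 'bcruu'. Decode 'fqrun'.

Compare letters: s→b is +9, o→x is +9, d→m is +9 — a constant shift. Every letter moves 9 places later in the alphabet, wrapping around z→a.
Decoding fqrun: f−9=w, q−9=h, r−9=i, u−9=l, n−9=e.

while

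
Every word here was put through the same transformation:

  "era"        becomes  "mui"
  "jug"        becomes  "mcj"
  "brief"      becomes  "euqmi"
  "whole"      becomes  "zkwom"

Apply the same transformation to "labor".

The shift depends on letter class: consonant r→u is +3, but vowel e→m is +8. Two shifts are in play — +8 for a/e/i/o/u, +3 for every other letter.
On labor: l(cons)+3=o, a(vowel)+8=i, b(cons)+3=e, o(vowel)+8=w, r(cons)+3=u.

oiewu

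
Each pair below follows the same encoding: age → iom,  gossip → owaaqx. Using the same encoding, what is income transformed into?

Each letter is shifted forward by 8 in the alphabet (a Caesar shift of +8).
Applying it to income: i+8=q, n+8=v, c+8=k, o+8=w, m+8=u, e+8=m.

qvkwum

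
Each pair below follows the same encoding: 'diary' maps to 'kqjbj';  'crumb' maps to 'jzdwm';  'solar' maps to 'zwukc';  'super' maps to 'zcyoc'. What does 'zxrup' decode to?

In diary: d→k is +7, i→q is +8, a→j is +9, r→b is +10 — the shift increases by 1 each position. Letter i (0-indexed) is shifted by i+7, so successive shifts are 7, 8, 9, ….
Decoding zxrup: z−7=s, x−8=p, r−9=i, u−10=k, p−11=e.

spike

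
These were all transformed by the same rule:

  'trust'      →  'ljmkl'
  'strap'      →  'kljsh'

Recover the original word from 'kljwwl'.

street

Compare letters: t→l is +18, r→j is +18, u→m is +18 — a constant shift. Each letter is shifted forward by 18 in the alphabet (a Caesar shift of +18).
Undoing it on kljwwl: k−18=s, l−18=t, j−18=r, w−18=e, w−18=e, l−18=t.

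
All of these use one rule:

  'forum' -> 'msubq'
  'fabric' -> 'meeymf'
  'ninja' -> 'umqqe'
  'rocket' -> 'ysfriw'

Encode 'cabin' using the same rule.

Shifts by position in forum: pos 0: f→m (+7), pos 1: o→s (+4), pos 2: r→u (+3), pos 3: u→b (+7), pos 4: m→q (+4) — repeating every 3. The shifts repeat in a cycle of length 3: positions 0,1,… shift by +7, +4, +3, then the pattern repeats.
Applying it to cabin: c+7=j, a+4=e, b+3=e, i+7=p, n+4=r.

jeepr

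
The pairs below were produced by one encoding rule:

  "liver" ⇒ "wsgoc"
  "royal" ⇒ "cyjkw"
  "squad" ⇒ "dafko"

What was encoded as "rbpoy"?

Shifts by position in liver: pos 0: l→w (+11), pos 1: i→s (+10), pos 2: v→g (+11), pos 3: e→o (+10) — repeating every 2. The shifts repeat in a cycle of length 2: positions 0,1,… shift by +11, +10, then the pattern repeats.
Decoding rbpoy: r−11=g, b−10=r, p−11=e, o−10=e, y−11=n.

green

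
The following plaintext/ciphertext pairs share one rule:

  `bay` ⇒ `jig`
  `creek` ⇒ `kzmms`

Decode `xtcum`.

plume

Compare letters: b→j is +8, a→i is +8, y→g is +8 — a constant shift. Each letter is shifted forward by 8 in the alphabet (a Caesar shift of +8).
Decoding xtcum: x−8=p, t−8=l, c−8=u, u−8=m, m−8=e.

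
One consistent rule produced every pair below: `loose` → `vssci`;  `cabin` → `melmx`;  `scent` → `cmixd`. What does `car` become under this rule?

Vowels shift forward by 4 and consonants shift forward by 10.
On car: c(cons)+10=m, a(vowel)+4=e, r(cons)+10=b.

meb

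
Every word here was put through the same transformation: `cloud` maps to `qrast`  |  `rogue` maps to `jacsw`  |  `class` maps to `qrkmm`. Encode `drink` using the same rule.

tjixo

Treating letters as 0–25, the rule is x ↦ 3x + 10 (mod 26).
Applying it to drink: d(3)→3·3+10≡19=t; r(17)→3·17+10≡9=j; i(8)→3·8+10≡8=i; n(13)→3·13+10≡23=x; k(10)→3·10+10≡14=o (all mod 26).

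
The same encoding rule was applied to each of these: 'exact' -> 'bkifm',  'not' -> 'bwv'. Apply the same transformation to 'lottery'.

gzmbbwt

Read the word backwards and shift each letter +8.
Applying it to lottery: reverse → yrettol; then shift: y+8=g, r+8=z, e+8=m, t+8=b, t+8=b, o+8=w, l+8=t.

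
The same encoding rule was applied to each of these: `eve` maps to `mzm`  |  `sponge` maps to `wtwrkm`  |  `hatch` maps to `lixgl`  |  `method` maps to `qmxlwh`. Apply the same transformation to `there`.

xlmvm

The shift depends on letter class: consonant v→z is +4, but vowel e→m is +8. Two shifts are in play — +8 for a/e/i/o/u, +4 for every other letter.
On there: t(cons)+4=x, h(cons)+4=l, e(vowel)+8=m, r(cons)+4=v, e(vowel)+8=m.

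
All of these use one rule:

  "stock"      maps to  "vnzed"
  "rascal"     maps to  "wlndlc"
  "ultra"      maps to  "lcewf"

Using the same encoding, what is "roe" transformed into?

pzc

The output letters match the input read backwards, each shifted +11: stock reversed is kcots. Read the word backwards and shift each letter +11.
On roe: reverse → eor; then shift: e+11=p, o+11=z, r+11=c.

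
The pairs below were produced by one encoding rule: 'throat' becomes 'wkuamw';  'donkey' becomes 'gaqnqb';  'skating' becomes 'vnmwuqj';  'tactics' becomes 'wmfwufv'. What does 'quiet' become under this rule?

The shift depends on letter class: consonant t→w is +3, but vowel o→a is +12. Two shifts are in play — +12 for a/e/i/o/u, +3 for every other letter.
Applying it to quiet: q(cons)+3=t, u(vowel)+12=g, i(vowel)+12=u, e(vowel)+12=q, t(cons)+3=w.

tguqw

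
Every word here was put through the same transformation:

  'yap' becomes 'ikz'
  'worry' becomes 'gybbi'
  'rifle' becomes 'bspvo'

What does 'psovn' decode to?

field

Compare letters: y→i is +10, a→k is +10, p→z is +10 — a constant shift. Every letter moves 10 places later in the alphabet, wrapping around z→a.
Reversing it on psovn: p−10=f, s−10=i, o−10=e, v−10=l, n−10=d.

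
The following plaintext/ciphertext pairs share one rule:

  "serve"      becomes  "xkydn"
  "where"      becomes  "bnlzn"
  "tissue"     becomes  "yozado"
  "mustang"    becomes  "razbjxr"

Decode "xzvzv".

storm

In serve: s→x is +5, e→k is +6, r→y is +7, v→d is +8 — the shift increases by 1 each position. Each letter shifts forward by (position + 5), i.e. 5, 6, 7, … — the shift grows by one for each successive letter.
Undoing it on xzvzv: x−5=s, z−6=t, v−7=o, z−8=r, v−9=m.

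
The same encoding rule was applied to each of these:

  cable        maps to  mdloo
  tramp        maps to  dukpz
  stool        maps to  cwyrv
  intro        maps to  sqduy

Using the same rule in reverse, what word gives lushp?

Shifts by position in cable: pos 0: c→m (+10), pos 1: a→d (+3), pos 2: b→l (+10), pos 3: l→o (+3) — repeating every 2. The shifts repeat in a cycle of length 2: positions 0,1,… shift by +10, +3, then the pattern repeats.
Undoing it on lushp: l−10=b, u−3=r, s−10=i, h−3=e, p−10=f.

brief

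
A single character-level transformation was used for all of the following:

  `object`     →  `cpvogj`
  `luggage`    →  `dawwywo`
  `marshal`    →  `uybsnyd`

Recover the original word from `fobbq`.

o(14)→c(2) and b(1)→p(15) fit y≡17x+24 (mod 26); the inverse of 17 mod 26 is 23. Each letter's alphabet position (a=0..z=25) is mapped through 17·x+24 mod 26 — an affine cipher.
Decoding fobbq: f(5)→23·(5−24)≡5=f; o(14)→23·(14−24)≡4=e; b(1)→23·(1−24)≡17=r; b(1)→23·(1−24)≡17=r; q(16)→23·(16−24)≡24=y (all mod 26).

ferry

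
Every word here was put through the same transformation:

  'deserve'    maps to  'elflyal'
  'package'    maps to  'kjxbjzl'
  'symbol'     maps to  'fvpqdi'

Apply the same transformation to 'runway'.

ytwhjv

d(3)→e(4) and e(4)→l(11) fit y≡7x+9 (mod 26); the inverse of 7 mod 26 is 15. Each letter's alphabet position (a=0..z=25) is mapped through 7·x+9 mod 26 — an affine cipher.
For runway: r(17)→7·17+9≡24=y; u(20)→7·20+9≡19=t; n(13)→7·13+9≡22=w; w(22)→7·22+9≡7=h; a(0)→7·0+9≡9=j; y(24)→7·24+9≡21=v (all mod 26).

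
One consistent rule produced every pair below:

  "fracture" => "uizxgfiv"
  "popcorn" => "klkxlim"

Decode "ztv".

Each pair mirrors across the alphabet (f↔u, r↔i, a↔z): positions sum to 25. This is the alphabet-reversal cipher (Atbash): a becomes z, b becomes y, etc.
Decoding ztv: z↔a, t↔g, v↔e.

age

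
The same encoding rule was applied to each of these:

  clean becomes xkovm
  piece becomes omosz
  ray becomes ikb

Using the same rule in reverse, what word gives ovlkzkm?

capable

The output letters match the input read backwards, each shifted +10: clean reversed is naelc. Two steps: reverse the string, then apply a Caesar shift of +10.
Reversing it on ovlkzkm: shift back: o−10=e, v−10=l, l−10=b, k−10=a, z−10=p, k−10=a, m−10=c → elbapac; then reverse → capable.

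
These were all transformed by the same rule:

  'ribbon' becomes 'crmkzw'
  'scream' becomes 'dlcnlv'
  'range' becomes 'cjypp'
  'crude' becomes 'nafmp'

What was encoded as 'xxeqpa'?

mother

It's a Vigenère-style cipher with numeric key [11,9]: position i shifts by key[i mod 2].
Undoing it on xxeqpa: x−11=m, x−9=o, e−11=t, q−9=h, p−11=e, a−9=r.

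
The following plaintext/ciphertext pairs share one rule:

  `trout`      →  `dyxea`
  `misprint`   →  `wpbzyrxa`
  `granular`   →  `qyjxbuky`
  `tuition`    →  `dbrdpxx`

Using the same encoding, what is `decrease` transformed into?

nllbljcl

Shifts by position in trout: pos 0: t→d (+10), pos 1: r→y (+7), pos 2: o→x (+9), pos 3: u→e (+10), pos 4: t→a (+7) — repeating every 3. It's a Vigenère-style cipher with numeric key [10,7,9]: position i shifts by key[i mod 3].
Applying it to decrease: d+10=n, e+7=l, c+9=l, r+10=b, e+7=l, a+9=j, s+10=c, e+7=l.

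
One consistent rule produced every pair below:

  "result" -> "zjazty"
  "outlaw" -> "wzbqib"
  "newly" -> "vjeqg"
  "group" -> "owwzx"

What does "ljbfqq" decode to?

Shifts by position in result: pos 0: r→z (+8), pos 1: e→j (+5), pos 2: s→a (+8), pos 3: u→z (+5) — repeating every 2. A repeating key of period 2 is used — shifts +8, +5 over and over.
Undoing it on ljbfqq: l−8=d, j−5=e, b−8=t, f−5=a, q−8=i, q−5=l.

detail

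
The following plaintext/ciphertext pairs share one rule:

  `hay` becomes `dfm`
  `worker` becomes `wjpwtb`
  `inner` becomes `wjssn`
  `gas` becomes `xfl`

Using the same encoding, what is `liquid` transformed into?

The output letters match the input read backwards, each shifted +5: hay reversed is yah. The word is reversed, then every letter is shifted forward by 5.
On liquid: reverse → diuqil; then shift: d+5=i, i+5=n, u+5=z, q+5=v, i+5=n, l+5=q.

inzvnq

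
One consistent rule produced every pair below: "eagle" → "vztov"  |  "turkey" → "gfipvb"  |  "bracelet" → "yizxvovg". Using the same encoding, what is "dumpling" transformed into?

wfnkormt

Each pair mirrors across the alphabet (e↔v, a↔z, g↔t): positions sum to 25. Each letter is replaced by its mirror in the alphabet: a↔z, b↔y, c↔x, and so on (the Atbash cipher).
For dumpling: d↔w, u↔f, m↔n, p↔k, l↔o, i↔r, n↔m, g↔t.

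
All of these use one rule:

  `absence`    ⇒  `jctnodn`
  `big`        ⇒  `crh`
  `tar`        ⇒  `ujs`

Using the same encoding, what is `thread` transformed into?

uisnje

The shift depends on letter class: consonant b→c is +1, but vowel a→j is +9. Vowels shift forward by 9 and consonants shift forward by 1.
For thread: t(cons)+1=u, h(cons)+1=i, r(cons)+1=s, e(vowel)+9=n, a(vowel)+9=j, d(cons)+1=e.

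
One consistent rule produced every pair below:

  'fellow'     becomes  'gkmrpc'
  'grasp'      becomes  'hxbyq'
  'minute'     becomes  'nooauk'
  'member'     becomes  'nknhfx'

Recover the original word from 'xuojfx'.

wonder

The shifts repeat in a cycle of length 2: positions 0,1,… shift by +1, +6, then the pattern repeats.
Undoing it on xuojfx: x−1=w, u−6=o, o−1=n, j−6=d, f−1=e, x−6=r.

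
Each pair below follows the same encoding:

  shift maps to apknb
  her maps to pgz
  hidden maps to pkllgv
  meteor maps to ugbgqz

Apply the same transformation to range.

The rule splits by letter class: vowels +2, consonants +8.
Applying it to range: r(cons)+8=z, a(vowel)+2=c, n(cons)+8=v, g(cons)+8=o, e(vowel)+2=g.

zcvog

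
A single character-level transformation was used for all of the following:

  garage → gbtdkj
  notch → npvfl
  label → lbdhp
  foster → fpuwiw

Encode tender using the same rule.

tfpgiw

The shift increases by 1 at each position, starting from +0: 0, 1, 2, ….
Applying it to tender: t+0=t, e+1=f, n+2=p, d+3=g, e+4=i, r+5=w.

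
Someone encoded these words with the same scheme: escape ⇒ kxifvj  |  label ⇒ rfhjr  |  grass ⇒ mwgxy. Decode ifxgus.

The shifts repeat in a cycle of length 2: positions 0,1,… shift by +6, +5, then the pattern repeats.
Reversing it on ifxgus: i−6=c, f−5=a, x−6=r, g−5=b, u−6=o, s−5=n.

carbon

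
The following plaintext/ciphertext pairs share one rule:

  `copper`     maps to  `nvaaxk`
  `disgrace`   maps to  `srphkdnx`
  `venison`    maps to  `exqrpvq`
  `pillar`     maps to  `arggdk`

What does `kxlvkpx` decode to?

remorse

c(2)→n(13) and o(14)→v(21) fit y≡5x+3 (mod 26); the inverse of 5 mod 26 is 21. Treating letters as 0–25, the rule is x ↦ 5x + 3 (mod 26).
Decoding kxlvkpx: k(10)→21·(10−3)≡17=r; x(23)→21·(23−3)≡4=e; l(11)→21·(11−3)≡12=m; v(21)→21·(21−3)≡14=o; k(10)→21·(10−3)≡17=r; p(15)→21·(15−3)≡18=s; x(23)→21·(23−3)≡4=e (all mod 26).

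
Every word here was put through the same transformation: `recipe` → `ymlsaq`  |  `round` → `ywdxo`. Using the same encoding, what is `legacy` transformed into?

smpknk

In recipe: r→y is +7, e→m is +8, c→l is +9, i→s is +10 — the shift increases by 1 each position. Letter i (0-indexed) is shifted by i+7, so successive shifts are 7, 8, 9, ….
For legacy: l+7=s, e+8=m, g+9=p, a+10=k, c+11=n, y+12=k.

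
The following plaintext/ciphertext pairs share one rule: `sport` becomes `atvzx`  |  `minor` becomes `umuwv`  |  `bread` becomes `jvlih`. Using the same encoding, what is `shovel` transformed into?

Shifts by position in sport: pos 0: s→a (+8), pos 1: p→t (+4), pos 2: o→v (+7), pos 3: r→z (+8), pos 4: t→x (+4) — repeating every 3. The shifts repeat in a cycle of length 3: positions 0,1,… shift by +8, +4, +7, then the pattern repeats.
Applying it to shovel: s+8=a, h+4=l, o+7=v, v+8=d, e+4=i, l+7=s.

alvdis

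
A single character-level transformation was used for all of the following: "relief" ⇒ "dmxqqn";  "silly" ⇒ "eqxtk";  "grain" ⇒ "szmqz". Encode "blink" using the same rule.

ntuvw

Shifts by position in relief: pos 0: r→d (+12), pos 1: e→m (+8), pos 2: l→x (+12), pos 3: i→q (+8) — repeating every 2. A repeating key of period 2 is used — shifts +12, +8 over and over.
For blink: b+12=n, l+8=t, i+12=u, n+8=v, k+12=w.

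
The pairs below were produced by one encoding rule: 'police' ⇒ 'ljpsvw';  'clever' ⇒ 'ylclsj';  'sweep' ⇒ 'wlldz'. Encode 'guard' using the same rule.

kyhbn

Two steps: reverse the string, then apply a Caesar shift of +7.
On guard: reverse → draug; then shift: d+7=k, r+7=y, a+7=h, u+7=b, g+7=n.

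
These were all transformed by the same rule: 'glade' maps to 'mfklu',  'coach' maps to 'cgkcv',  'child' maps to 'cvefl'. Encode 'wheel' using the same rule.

avuuf

g(6)→m(12) and l(11)→f(5) fit y≡9x+10 (mod 26); the inverse of 9 mod 26 is 3. This is an affine cipher: with a=0,…,z=25, each position x becomes (9x+10) mod 26.
For wheel: w(22)→9·22+10≡0=a; h(7)→9·7+10≡21=v; e(4)→9·4+10≡20=u; e(4)→9·4+10≡20=u; l(11)→9·11+10≡5=f (all mod 26).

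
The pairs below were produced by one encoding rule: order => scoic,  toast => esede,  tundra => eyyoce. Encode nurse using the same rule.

The rule splits by letter class: vowels +4, consonants +11.
For nurse: n(cons)+11=y, u(vowel)+4=y, r(cons)+11=c, s(cons)+11=d, e(vowel)+4=i.

yycdi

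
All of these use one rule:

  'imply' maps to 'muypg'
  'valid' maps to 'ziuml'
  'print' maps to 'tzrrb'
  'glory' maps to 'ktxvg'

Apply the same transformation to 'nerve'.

rmazm

A repeating key of period 3 is used — shifts +4, +8, +9 over and over.
Applying it to nerve: n+4=r, e+8=m, r+9=a, v+4=z, e+8=m.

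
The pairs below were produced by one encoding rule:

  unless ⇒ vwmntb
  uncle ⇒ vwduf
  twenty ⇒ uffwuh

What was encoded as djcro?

Shifts by position in unless: pos 0: u→v (+1), pos 1: n→w (+9), pos 2: l→m (+1), pos 3: e→n (+9) — repeating every 2. The shifts repeat in a cycle of length 2: positions 0,1,… shift by +1, +9, then the pattern repeats.
Undoing it on djcro: d−1=c, j−9=a, c−1=b, r−9=i, o−1=n.

cabin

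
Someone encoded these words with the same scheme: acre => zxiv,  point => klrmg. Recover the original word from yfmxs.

Each pair mirrors across the alphabet (a↔z, c↔x, r↔i): positions sum to 25. Letters are reflected about the middle of the alphabet (position → 25−position): Atbash.
Decoding yfmxs: y↔b, f↔u, m↔n, x↔c, s↔h.

bunch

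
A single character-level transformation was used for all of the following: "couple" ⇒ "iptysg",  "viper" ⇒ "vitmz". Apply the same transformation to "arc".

gve

The word is reversed, then every letter is shifted forward by 4.
On arc: reverse → cra; then shift: c+4=g, r+4=v, a+4=e.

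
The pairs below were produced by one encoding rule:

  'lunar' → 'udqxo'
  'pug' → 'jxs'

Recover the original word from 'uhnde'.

The output letters match the input read backwards, each shifted +3: lunar reversed is ranul. Two steps: reverse the string, then apply a Caesar shift of +3.
Decoding uhnde: shift back: u−3=r, h−3=e, n−3=k, d−3=a, e−3=b → rekab; then reverse → baker.

baker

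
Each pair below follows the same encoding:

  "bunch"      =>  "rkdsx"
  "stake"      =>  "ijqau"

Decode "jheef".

Compare letters: b→r is +16, u→k is +16, n→d is +16 — a constant shift. This is a Caesar cipher with shift 16.
Undoing it on jheef: j−16=t, h−16=r, e−16=o, e−16=o, f−16=p.

troop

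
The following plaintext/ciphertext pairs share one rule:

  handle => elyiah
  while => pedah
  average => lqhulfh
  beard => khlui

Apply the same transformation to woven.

pxqhy

h(7)→e(4) and a(0)→l(11) fit y≡25x+11 (mod 26); the inverse of 25 mod 26 is 25. Each letter's alphabet position (a=0..z=25) is mapped through 25·x+11 mod 26 — an affine cipher.
Applying it to woven: w(22)→25·22+11≡15=p; o(14)→25·14+11≡23=x; v(21)→25·21+11≡16=q; e(4)→25·4+11≡7=h; n(13)→25·13+11≡24=y (all mod 26).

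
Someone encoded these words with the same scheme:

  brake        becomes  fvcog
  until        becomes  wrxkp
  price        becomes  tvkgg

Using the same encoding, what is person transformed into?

tgvwqr

Vowels shift forward by 2 and consonants shift forward by 4.
On person: p(cons)+4=t, e(vowel)+2=g, r(cons)+4=v, s(cons)+4=w, o(vowel)+2=q, n(cons)+4=r.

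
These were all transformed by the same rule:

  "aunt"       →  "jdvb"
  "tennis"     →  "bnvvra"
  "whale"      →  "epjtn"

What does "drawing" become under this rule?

The shift depends on letter class: consonant n→v is +8, but vowel a→j is +9. The rule splits by letter class: vowels +9, consonants +8.
Applying it to drawing: d(cons)+8=l, r(cons)+8=z, a(vowel)+9=j, w(cons)+8=e, i(vowel)+9=r, n(cons)+8=v, g(cons)+8=o.

lzjervo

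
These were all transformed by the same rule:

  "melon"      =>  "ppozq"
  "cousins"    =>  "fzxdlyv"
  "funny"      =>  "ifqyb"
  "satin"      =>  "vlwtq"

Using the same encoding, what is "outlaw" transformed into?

rfwwdh

Shifts by position in melon: pos 0: m→p (+3), pos 1: e→p (+11), pos 2: l→o (+3), pos 3: o→z (+11) — repeating every 2. The shifts repeat in a cycle of length 2: positions 0,1,… shift by +3, +11, then the pattern repeats.
On outlaw: o+3=r, u+11=f, t+3=w, l+11=w, a+3=d, w+11=h.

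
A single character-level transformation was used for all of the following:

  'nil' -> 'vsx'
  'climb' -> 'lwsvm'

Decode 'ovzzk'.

Two steps: reverse the string, then apply a Caesar shift of +10.
Undoing it on ovzzk: shift back: o−10=e, v−10=l, z−10=p, z−10=p, k−10=a → elppa; then reverse → apple.

apple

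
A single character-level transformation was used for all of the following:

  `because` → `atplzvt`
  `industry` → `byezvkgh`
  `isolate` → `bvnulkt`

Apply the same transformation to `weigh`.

Treating letters as 0–25, the rule is x ↦ 15x + 11 (mod 26).
On weigh: w(22)→15·22+11≡3=d; e(4)→15·4+11≡19=t; i(8)→15·8+11≡1=b; g(6)→15·6+11≡23=x; h(7)→15·7+11≡12=m (all mod 26).

dtbxm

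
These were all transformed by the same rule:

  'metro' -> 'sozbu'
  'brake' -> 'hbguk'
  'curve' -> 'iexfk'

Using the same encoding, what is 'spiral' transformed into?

Shifts by position in metro: pos 0: m→s (+6), pos 1: e→o (+10), pos 2: t→z (+6), pos 3: r→b (+10) — repeating every 2. The shifts repeat in a cycle of length 2: positions 0,1,… shift by +6, +10, then the pattern repeats.
For spiral: s+6=y, p+10=z, i+6=o, r+10=b, a+6=g, l+10=v.

yzobgv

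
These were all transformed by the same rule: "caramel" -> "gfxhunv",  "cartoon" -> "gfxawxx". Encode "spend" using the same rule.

wukul

In caramel: c→g is +4, a→f is +5, r→x is +6, a→h is +7 — the shift increases by 1 each position. Letter i (0-indexed) is shifted by i+4, so successive shifts are 4, 5, 6, ….
On spend: s+4=w, p+5=u, e+6=k, n+7=u, d+8=l.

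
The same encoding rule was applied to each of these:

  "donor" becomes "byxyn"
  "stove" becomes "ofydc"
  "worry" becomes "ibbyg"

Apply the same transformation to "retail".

The output letters match the input read backwards, each shifted +10: donor reversed is ronod. Two steps: reverse the string, then apply a Caesar shift of +10.
Applying it to retail: reverse → liater; then shift: l+10=v, i+10=s, a+10=k, t+10=d, e+10=o, r+10=b.

vskdob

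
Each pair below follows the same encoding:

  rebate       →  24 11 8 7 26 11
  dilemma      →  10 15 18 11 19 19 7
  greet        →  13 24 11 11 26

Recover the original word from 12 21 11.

foe

r is letter #18 and maps to 24: an offset of 6. The number is (letter's place in the alphabet, a=1) + 6.
Undoing it on 12 21 11: 12→(12−6)÷1=6=f, 21→(21−6)÷1=15=o, 11→(11−6)÷1=5=e.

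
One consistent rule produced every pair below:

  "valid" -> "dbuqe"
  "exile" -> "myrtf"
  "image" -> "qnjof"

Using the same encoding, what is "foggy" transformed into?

nppoz

Shifts by position in valid: pos 0: v→d (+8), pos 1: a→b (+1), pos 2: l→u (+9), pos 3: i→q (+8), pos 4: d→e (+1) — repeating every 3. It's a Vigenère-style cipher with numeric key [8,1,9]: position i shifts by key[i mod 3].
On foggy: f+8=n, o+1=p, g+9=p, g+8=o, y+1=z.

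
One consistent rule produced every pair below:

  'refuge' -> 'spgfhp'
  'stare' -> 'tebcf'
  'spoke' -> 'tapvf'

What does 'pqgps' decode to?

Shifts by position in refuge: pos 0: r→s (+1), pos 1: e→p (+11), pos 2: f→g (+1), pos 3: u→f (+11) — repeating every 2. A repeating key of period 2 is used — shifts +1, +11 over and over.
Undoing it on pqgps: p−1=o, q−11=f, g−1=f, p−11=e, s−1=r.

offer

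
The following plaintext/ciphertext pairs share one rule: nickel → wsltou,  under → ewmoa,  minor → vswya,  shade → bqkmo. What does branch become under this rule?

kakwlq

Two shifts are in play — +10 for a/e/i/o/u, +9 for every other letter.
On branch: b(cons)+9=k, r(cons)+9=a, a(vowel)+10=k, n(cons)+9=w, c(cons)+9=l, h(cons)+9=q.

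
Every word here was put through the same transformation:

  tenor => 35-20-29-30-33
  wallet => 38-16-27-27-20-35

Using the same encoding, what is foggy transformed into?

t is letter #20 and maps to 35: an offset of 15. The number is (letter's place in the alphabet, a=1) + 15.
Applying it to foggy: f=6→21, o=15→30, g=7→22, g=7→22, y=25→40.

21-30-22-22-40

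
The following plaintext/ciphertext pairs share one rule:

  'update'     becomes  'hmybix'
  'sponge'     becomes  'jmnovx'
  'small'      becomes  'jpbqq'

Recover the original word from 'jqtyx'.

slide

Treating letters as 0–25, the rule is x ↦ 25x + 1 (mod 26).
Undoing it on jqtyx: j(9)→25·(9−1)≡18=s; q(16)→25·(16−1)≡11=l; t(19)→25·(19−1)≡8=i; y(24)→25·(24−1)≡3=d; x(23)→25·(23−1)≡4=e (all mod 26).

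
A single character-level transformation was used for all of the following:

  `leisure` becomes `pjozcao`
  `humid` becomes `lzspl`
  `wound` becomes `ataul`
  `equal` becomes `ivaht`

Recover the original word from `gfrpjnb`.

caliber

In leisure: l→p is +4, e→j is +5, i→o is +6, s→z is +7 — the shift increases by 1 each position. Each letter shifts forward by (position + 4), i.e. 4, 5, 6, … — the shift grows by one for each successive letter.
Undoing it on gfrpjnb: g−4=c, f−5=a, r−6=l, p−7=i, j−8=b, n−9=e, b−10=r.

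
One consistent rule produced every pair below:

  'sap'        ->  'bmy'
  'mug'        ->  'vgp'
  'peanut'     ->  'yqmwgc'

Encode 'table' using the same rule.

The shift depends on letter class: consonant s→b is +9, but vowel a→m is +12. The rule splits by letter class: vowels +12, consonants +9.
Applying it to table: t(cons)+9=c, a(vowel)+12=m, b(cons)+9=k, l(cons)+9=u, e(vowel)+12=q.

cmkuq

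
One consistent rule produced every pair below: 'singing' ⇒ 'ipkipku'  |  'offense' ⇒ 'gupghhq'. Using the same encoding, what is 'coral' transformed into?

Two steps: reverse the string, then apply a Caesar shift of +2.
Applying it to coral: reverse → laroc; then shift: l+2=n, a+2=c, r+2=t, o+2=q, c+2=e.

nctqe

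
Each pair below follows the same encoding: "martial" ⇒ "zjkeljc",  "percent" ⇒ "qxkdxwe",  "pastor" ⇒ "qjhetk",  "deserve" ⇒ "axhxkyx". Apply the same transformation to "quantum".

m(12)→z(25) and a(0)→j(9) fit y≡23x+9 (mod 26); the inverse of 23 mod 26 is 17. Treating letters as 0–25, the rule is x ↦ 23x + 9 (mod 26).
Applying it to quantum: q(16)→23·16+9≡13=n; u(20)→23·20+9≡1=b; a(0)→23·0+9≡9=j; n(13)→23·13+9≡22=w; t(19)→23·19+9≡4=e; u(20)→23·20+9≡1=b; m(12)→23·12+9≡25=z (all mod 26).

nbjwebz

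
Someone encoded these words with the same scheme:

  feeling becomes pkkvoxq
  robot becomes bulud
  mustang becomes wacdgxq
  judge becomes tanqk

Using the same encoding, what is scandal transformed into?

The shift depends on letter class: consonant f→p is +10, but vowel e→k is +6. The rule splits by letter class: vowels +6, consonants +10.
For scandal: s(cons)+10=c, c(cons)+10=m, a(vowel)+6=g, n(cons)+10=x, d(cons)+10=n, a(vowel)+6=g, l(cons)+10=v.

cmgxngv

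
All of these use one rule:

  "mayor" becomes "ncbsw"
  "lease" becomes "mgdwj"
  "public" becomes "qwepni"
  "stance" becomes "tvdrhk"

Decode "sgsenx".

repair

In mayor: m→n is +1, a→c is +2, y→b is +3, o→s is +4 — the shift increases by 1 each position. The shift increases by 1 at each position, starting from +1: 1, 2, 3, ….
Reversing it on sgsenx: s−1=r, g−2=e, s−3=p, e−4=a, n−5=i, x−6=r.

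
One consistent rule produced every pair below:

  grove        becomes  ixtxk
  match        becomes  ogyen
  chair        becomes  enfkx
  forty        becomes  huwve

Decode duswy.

A repeating key of period 3 is used — shifts +2, +6, +5 over and over.
Undoing it on duswy: d−2=b, u−6=o, s−5=n, w−2=u, y−6=s.

bonus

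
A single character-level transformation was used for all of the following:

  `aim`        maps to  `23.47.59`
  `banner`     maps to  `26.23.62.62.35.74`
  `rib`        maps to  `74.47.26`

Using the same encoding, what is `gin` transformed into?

41.47.62

a(#1)→23 and i(#9)→47: differences scale by 3, so n = 3·pos + 20. With a=1..z=26, the number is 3·pos + 20.
Applying it to gin: g=7→41, i=9→47, n=14→62.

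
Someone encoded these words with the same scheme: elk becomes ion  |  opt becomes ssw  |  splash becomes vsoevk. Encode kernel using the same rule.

The shift depends on letter class: consonant l→o is +3, but vowel e→i is +4. The rule splits by letter class: vowels +4, consonants +3.
Applying it to kernel: k(cons)+3=n, e(vowel)+4=i, r(cons)+3=u, n(cons)+3=q, e(vowel)+4=i, l(cons)+3=o.

niuqio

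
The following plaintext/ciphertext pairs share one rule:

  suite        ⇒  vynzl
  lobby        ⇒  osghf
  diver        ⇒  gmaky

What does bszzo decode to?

In suite: s→v is +3, u→y is +4, i→n is +5, t→z is +6 — the shift increases by 1 each position. Each letter shifts forward by (position + 3), i.e. 3, 4, 5, … — the shift grows by one for each successive letter.
Undoing it on bszzo: b−3=y, s−4=o, z−5=u, z−6=t, o−7=h.

youth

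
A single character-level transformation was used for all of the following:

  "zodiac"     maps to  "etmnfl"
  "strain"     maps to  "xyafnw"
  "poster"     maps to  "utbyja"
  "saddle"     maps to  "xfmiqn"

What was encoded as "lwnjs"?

green

Shifts by position in zodiac: pos 0: z→e (+5), pos 1: o→t (+5), pos 2: d→m (+9), pos 3: i→n (+5), pos 4: a→f (+5), pos 5: c→l (+9) — repeating every 3. It's a Vigenère-style cipher with numeric key [5,5,9]: position i shifts by key[i mod 3].
Undoing it on lwnjs: l−5=g, w−5=r, n−9=e, j−5=e, s−5=n.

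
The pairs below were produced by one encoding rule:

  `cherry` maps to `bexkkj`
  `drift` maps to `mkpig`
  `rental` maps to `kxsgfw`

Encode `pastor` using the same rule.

ofvgdk

c(2)→b(1) and h(7)→e(4) fit y≡11x+5 (mod 26); the inverse of 11 mod 26 is 19. This is an affine cipher: with a=0,…,z=25, each position x becomes (11x+5) mod 26.
For pastor: p(15)→11·15+5≡14=o; a(0)→11·0+5≡5=f; s(18)→11·18+5≡21=v; t(19)→11·19+5≡6=g; o(14)→11·14+5≡3=d; r(17)→11·17+5≡10=k (all mod 26).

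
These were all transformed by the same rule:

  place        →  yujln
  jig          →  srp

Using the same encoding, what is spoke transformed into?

byxtn

Compare letters: p→y is +9, l→u is +9, a→j is +9 — a constant shift. Each letter is shifted forward by 9 in the alphabet (a Caesar shift of +9).
On spoke: s+9=b, p+9=y, o+9=x, k+9=t, e+9=n.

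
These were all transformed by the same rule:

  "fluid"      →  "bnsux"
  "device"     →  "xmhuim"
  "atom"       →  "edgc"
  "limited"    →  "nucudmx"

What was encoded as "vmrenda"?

penalty

Each letter's alphabet position (a=0..z=25) is mapped through 15·x+4 mod 26 — an affine cipher.
Reversing it on vmrenda: v(21)→7·(21−4)≡15=p; m(12)→7·(12−4)≡4=e; r(17)→7·(17−4)≡13=n; e(4)→7·(4−4)≡0=a; n(13)→7·(13−4)≡11=l; d(3)→7·(3−4)≡19=t; a(0)→7·(0−4)≡24=y (all mod 26).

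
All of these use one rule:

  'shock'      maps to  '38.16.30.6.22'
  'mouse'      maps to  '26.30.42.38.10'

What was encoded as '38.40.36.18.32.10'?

The formula is n = 2×(alphabet index, a=1).
Undoing it on 38.40.36.18.32.10: 38→(38−0)÷2=19=s, 40→(40−0)÷2=20=t, 36→(36−0)÷2=18=r, 18→(18−0)÷2=9=i, 32→(32−0)÷2=16=p, 10→(10−0)÷2=5=e.

stripe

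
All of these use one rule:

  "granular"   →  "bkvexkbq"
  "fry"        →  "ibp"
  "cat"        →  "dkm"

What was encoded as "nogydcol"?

bestowed

The output letters match the input read backwards, each shifted +10: granular reversed is ralunarg. The word is reversed, then every letter is shifted forward by 10.
Decoding nogydcol: shift back: n−10=d, o−10=e, g−10=w, y−10=o, d−10=t, c−10=s, o−10=e, l−10=b → dewotseb; then reverse → bestowed.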